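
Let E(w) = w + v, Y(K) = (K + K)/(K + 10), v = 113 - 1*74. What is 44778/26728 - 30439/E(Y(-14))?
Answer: -202878451/307372 ≈ -660.04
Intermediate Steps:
v = 39 (v = 113 - 74 = 39)
Y(K) = 2*K/(10 + K) (Y(K) = (2*K)/(10 + K) = 2*K/(10 + K))
E(w) = 39 + w (E(w) = w + 39 = 39 + w)
44778/26728 - 30439/E(Y(-14)) = 44778/26728 - 30439/(39 + 2*(-14)/(10 - 14)) = 44778*(1/26728) - 30439/(39 + 2*(-14)/(-4)) = 22389/13364 - 30439/(39 + 2*(-14)*(-¼)) = 22389/13364 - 30439/(39 + 7) = 22389/13364 - 30439/46 = -202878451/307372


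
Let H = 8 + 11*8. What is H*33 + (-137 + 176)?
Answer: 3207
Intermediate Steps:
H = 96 (H = 8 + 88 = 96)
H*33 + (-137 + 176) = 96*33 + (-137 + 176) = 3168 + 39 = 3207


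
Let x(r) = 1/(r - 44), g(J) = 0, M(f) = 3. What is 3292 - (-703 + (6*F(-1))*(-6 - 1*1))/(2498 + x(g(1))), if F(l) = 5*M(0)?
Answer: 361885664/109911 ≈ 3292.5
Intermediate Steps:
F(l) = 15 (F(l) = 5*3 = 15)
x(r) = 1/(-44 + r)
3292 - (-703 + (6*F(-1))*(-6 - 1*1))/(2498 + x(g(1))) = 3292 - (-703 + (6*15)*(-6 - 1*1))/(2498 + 1/(-44 + 0)) = 3292 - (-703 + 90*(-6 - 1))/(2498 + 1/(-44)) = 3292 - (-703 + 90*(-7))/(2498 - 1/44) = 3292 - (-703 - 630)/109911/44 = 3292 - (-1333)*44/109911 = 3292 - 1*(-58652/109911) = 3292 + 58652/109911 = 361885664/109911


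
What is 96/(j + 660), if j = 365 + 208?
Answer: 32/411 ≈ 0.077859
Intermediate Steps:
j = 573
96/(j + 660) = 96/(573 + 660) = 96/1233 = 96*(1/1233) = 32/411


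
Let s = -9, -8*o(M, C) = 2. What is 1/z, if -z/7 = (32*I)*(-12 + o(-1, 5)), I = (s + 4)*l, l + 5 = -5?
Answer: 1/137200 ≈ 7.2886e-6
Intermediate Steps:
l = -10 (l = -5 - 5 = -10)
o(M, C) = -1/4 (o(M, C) = -1/8*2 = -1/4)
I = 50 (I = (-9 + 4)*(-10) = -5*(-10) = 50)
z = 137200 (z = -7*32*50*(-12 - 1/4) = -11200*(-49)/4 = -7*(-19600) = 137200)
1/z = 1/137200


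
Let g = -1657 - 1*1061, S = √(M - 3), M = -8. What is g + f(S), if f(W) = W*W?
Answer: -2729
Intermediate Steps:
S = I*√11 (S = √(-8 - 3) = √(-11) = I*√11 ≈ 3.3166*I)
g = -2718 (g = -1657 - 1061 = -2718)
f(W) = W²
g + f(S) = -2718 + (I*√11)² = -2718 - 11 = -2729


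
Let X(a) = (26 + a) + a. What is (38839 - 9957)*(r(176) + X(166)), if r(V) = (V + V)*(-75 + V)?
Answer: 1037152620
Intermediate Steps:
X(a) = 26 + 2*a
r(V) = 2*V*(-75 + V) (r(V) = (2*V)*(-75 + V) = 2*V*(-75 + V))
(38839 - 9957)*(r(176) + X(166)) = (38839 - 9957)*(2*176*(-75 + 176) + (26 + 2*166)) = 28882*(2*176*101 + (26 + 332)) = 28882*(35552 + 358) = 28882*35910 = 1037152620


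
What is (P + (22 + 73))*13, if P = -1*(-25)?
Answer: 1560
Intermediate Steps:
P = 25
(P + (22 + 73))*13 = (25 + (22 + 73))*13 = (25 + 95)*13 = 120*13 = 1560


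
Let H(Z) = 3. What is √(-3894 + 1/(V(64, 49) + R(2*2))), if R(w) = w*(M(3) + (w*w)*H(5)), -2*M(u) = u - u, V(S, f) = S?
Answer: I*√996863/16 ≈ 62.402*I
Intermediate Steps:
M(u) = 0 (M(u) = -(u - u)/2 = -½*0 = 0)
R(w) = 3*w³ (R(w) = w*(0 + (w*w)*3) = w*(0 + w²*3) = w*(0 + 3*w²) = w*(3*w²) = 3*w³)
√(-3894 + 1/(V(64, 49) + R(2*2))) = √(-3894 + 1/(64 + 3*(2*2)³)) = √(-3894 + 1/(64 + 3*4³)) = √(-3894 + 1/(64 + 3*64)) = √(-3894 + 1/(64 + 192)) = √(-3894 + 1/256) = √(-996863/256) = I*√996863/16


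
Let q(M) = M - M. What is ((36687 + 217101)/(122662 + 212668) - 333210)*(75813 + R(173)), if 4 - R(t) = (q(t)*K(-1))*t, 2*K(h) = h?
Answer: -4235708351876652/167665 ≈ -2.5263e+10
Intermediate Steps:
K(h) = h/2
q(M) = 0
R(t) = 4 (R(t) = 4 - 0*((½)*(-1))*t = 4 - 0*(-½)*t = 4 - 0*t = 4 - 1*0 = 4 + 0 = 4)
((36687 + 217101)/(122662 + 212668) - 333210)*(75813 + R(173)) = ((36687 + 217101)/(122662 + 212668) - 333210)*(75813 + 4) = (253788/335330 - 333210)*75817 = (253788*(1/335330) - 333210)*75817 = (126894/167665 - 333210)*75817 = -55867527756/167665*75817 = -4235708351876652/167665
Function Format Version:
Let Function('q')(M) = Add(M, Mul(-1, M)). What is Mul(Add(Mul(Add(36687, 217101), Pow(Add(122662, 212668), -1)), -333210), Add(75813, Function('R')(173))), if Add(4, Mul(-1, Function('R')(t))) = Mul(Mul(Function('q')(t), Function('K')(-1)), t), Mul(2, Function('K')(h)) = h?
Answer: Rational(-4235708351876652, 167665) ≈ -2.5263e+10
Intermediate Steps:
Function('K')(h) = Mul(Rational(1, 2), h)
Function('q')(M) = 0
Function('R')(t) = 4 (Function('R')(t) = Add(4, Mul(-1, Mul(Mul(0, Mul(Rational(1, 2), -1)), t))) = Add(4, Mul(-1, Mul(Mul(0, Rational(-1, 2)), t))) = Add(4, Mul(-1, Mul(0, t))) = Add(4, Mul(-1, 0)) = Add(4, 0) = 4)
Mul(Add(Mul(Add(36687, 217101), Pow(Add(122662, 212668), -1)), -333210), Add(75813, Function('R')(173))) = Mul(Add(Mul(Add(36687, 217101), Pow(Add(122662, 212668), -1)), -333210), Add(75813, 4)) = Mul(Add(Mul(253788, Pow(335330, -1)), -333210), 75817) = Mul(Add(Mul(253788, Rational(1, 335330)), -333210), 75817) = Mul(Add(Rational(126894, 167665), -333210), 75817) = Mul(Rational(-55867527756, 167665), 75817) = Rational(-4235708351876652, 167665)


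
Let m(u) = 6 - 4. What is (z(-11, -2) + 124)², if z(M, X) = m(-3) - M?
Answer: 18769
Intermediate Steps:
m(u) = 2
z(M, X) = 2 - M
(z(-11, -2) + 124)² = ((2 - 1*(-11)) + 124)² = ((2 + 11) + 124)² = (13 + 124)² = 137² = 18769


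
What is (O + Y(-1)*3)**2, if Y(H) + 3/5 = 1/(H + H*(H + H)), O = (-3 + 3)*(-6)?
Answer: 36/25 ≈ 1.4400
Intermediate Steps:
O = 0 (O = 0*(-6) = 0)
Y(H) = -3/5 + 1/(H + 2*H**2) (Y(H) = -3/5 + 1/(H + H*(H + H)) = -3/5 + 1/(H + H*(2*H)) = -3/5 + 1/(H + 2*H**2))
(O + Y(-1)*3)**2 = (0 + ((1/5)*(5 - 6*(-1)**2 - 3*(-1))/(-1*(1 + 2*(-1))))*3)**2 = (0 + ((1/5)*(-1)*(5 - 6*1 + 3)/(1 - 2))*3)**2 = (0 + ((1/5)*(-1)*(5 - 6 + 3)/(-1))*3)**2 = (0 + ((1/5)*(-1)*(-1)*2)*3)**2 = (0 + (2/5)*3)**2 = (0 + 6/5)**2 = (6/5)**2 = 36/25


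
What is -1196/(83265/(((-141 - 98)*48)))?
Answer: 351808/2135 ≈ 164.78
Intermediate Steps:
-1196/(83265/(((-141 - 98)*48))) = -1196/(83265/((-239*48))) = -1196/(83265/(-11472)) = -1196/(83265*(-1/11472)) = -1196/(-27755/3824) = -1196*(-3824/27755) = 351808/2135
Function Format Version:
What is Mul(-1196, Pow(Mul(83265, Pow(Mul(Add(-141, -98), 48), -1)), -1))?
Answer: Rational(351808, 2135) ≈ 164.78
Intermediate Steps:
Mul(-1196, Pow(Mul(83265, Pow(Mul(Add(-141, -98), 48), -1)), -1)) = Mul(-1196, Pow(Mul(83265, Pow(Mul(-239, 48), -1)), -1)) = Mul(-1196, Pow(Mul(83265, Pow(-11472, -1)), -1)) = Mul(-1196, Pow(Mul(83265, Rational(-1, 11472)), -1)) = Mul(-1196, Pow(Rational(-27755, 3824), -1)) = Mul(-1196, Rational(-3824, 27755)) = Rational(351808, 2135)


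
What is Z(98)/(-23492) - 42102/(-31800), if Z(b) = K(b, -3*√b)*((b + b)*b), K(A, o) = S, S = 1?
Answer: 2251463/4446700 ≈ 0.50632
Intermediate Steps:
K(A, o) = 1
Z(b) = 2*b² (Z(b) = 1*((b + b)*b) = 1*((2*b)*b) = 1*(2*b²) = 2*b²)
Z(98)/(-23492) - 42102/(-31800) = (2*98²)/(-23492) - 42102/(-31800) = (2*9604)*(-1/23492) - 42102*(-1/31800) = 19208*(-1/23492) + 7017/5300 = -686/839 + 7017/5300 = 2251463/4446700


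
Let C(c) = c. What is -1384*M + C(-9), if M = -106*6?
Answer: 880215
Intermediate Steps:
M = -636
-1384*M + C(-9) = -1384*(-636) - 9 = 880224 - 9 = 880215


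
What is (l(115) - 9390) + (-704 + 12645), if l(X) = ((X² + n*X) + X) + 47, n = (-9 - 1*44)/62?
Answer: 982061/62 ≈ 15840.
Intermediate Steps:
n = -53/62 (n = (-9 - 44)*(1/62) = -53*1/62 = -53/62 ≈ -0.85484)
l(X) = 47 + X² + 9*X/62 (l(X) = ((X² - 53*X/62) + X) + 47 = (X² + 9*X/62) + 47 = 47 + X² + 9*X/62)
(l(115) - 9390) + (-704 + 12645) = ((47 + 115² + (9/62)*115) - 9390) + (-704 + 12645) = ((47 + 13225 + 1035/62) - 9390) + 11941 = (823899/62 - 9390) + 11941 = 241719/62 + 11941 = 982061/62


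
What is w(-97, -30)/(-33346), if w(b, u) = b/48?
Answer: 97/1600608 ≈ 6.0602e-5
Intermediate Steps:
w(b, u) = b/48 (w(b, u) = b*(1/48) = b/48)
w(-97, -30)/(-33346) = ((1/48)*(-97))/(-33346) = -97/48*(-1/33346) = 97/1600608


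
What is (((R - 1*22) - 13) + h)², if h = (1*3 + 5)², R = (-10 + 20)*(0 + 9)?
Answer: 14161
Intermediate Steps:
R = 90 (R = 10*9 = 90)
h = 64 (h = (3 + 5)² = 8² = 64)
(((R - 1*22) - 13) + h)² = (((90 - 1*22) - 13) + 64)² = (((90 - 22) - 13) + 64)² = ((68 - 13) + 64)² = (55 + 64)² = 119² = 14161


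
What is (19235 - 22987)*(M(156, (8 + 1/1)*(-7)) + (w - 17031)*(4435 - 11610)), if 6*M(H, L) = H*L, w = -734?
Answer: -478238313224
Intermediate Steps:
M(H, L) = H*L/6 (M(H, L) = (H*L)/6 = H*L/6)
(19235 - 22987)*(M(156, (8 + 1/1)*(-7)) + (w - 17031)*(4435 - 11610)) = (19235 - 22987)*((1/6)*156*((8 + 1/1)*(-7)) + (-734 - 17031)*(4435 - 11610)) = -3752*((1/6)*156*((8 + 1)*(-7)) - 17765*(-7175)) = -3752*((1/6)*156*(9*(-7)) + 127463875) = -3752*((1/6)*156*(-63) + 127463875) = -3752*(-1638 + 127463875) = -3752*127462237 = -478238313224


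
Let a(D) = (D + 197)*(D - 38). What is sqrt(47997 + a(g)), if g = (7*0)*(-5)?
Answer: sqrt(40511) ≈ 201.27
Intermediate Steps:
g = 0 (g = 0*(-5) = 0)
a(D) = (-38 + D)*(197 + D) (a(D) = (197 + D)*(-38 + D) = (-38 + D)*(197 + D))
sqrt(47997 + a(g)) = sqrt(47997 + (-7486 + 0**2 + 159*0)) = sqrt(47997 + (-7486 + 0 + 0)) = sqrt(47997 - 7486) = sqrt(40511)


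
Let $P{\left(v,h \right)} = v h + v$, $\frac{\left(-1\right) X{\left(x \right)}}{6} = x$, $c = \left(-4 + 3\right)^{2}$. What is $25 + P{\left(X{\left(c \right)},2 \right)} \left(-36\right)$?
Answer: $673$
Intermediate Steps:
$c = 1$ ($c = \left(-1\right)^{2} = 1$)
$X{\left(x \right)} = - 6 x$
$P{\left(v,h \right)} = v + h v$ ($P{\left(v,h \right)} = h v + v = v + h v$)
$25 + P{\left(X{\left(c \right)},2 \right)} \left(-36\right) = 25 + \left(-6\right) 1 \left(1 + 2\right) \left(-36\right) = 25 + \left(-6\right) 3 \left(-36\right) = 25 - -648 = 25 + 648 = 673$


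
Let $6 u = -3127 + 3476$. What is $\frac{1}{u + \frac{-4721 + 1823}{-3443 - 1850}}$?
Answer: $\frac{31758}{1864645} \approx 0.017032$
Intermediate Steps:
$u = \frac{349}{6}$ ($u = \frac{-3127 + 3476}{6} = \frac{1}{6} \cdot 349 = \frac{349}{6} \approx 58.167$)
$\frac{1}{u + \frac{-4721 + 1823}{-3443 - 1850}} = \frac{1}{\frac{349}{6} + \frac{-4721 + 1823}{-3443 - 1850}} = \frac{1}{\frac{349}{6} - \frac{2898}{-5293}} = \frac{1}{\frac{349}{6} - - \frac{2898}{5293}} = \frac{1}{\frac{349}{6} + \frac{2898}{5293}} = \frac{1}{\frac{1864645}{31758}} = \frac{31758}{1864645}$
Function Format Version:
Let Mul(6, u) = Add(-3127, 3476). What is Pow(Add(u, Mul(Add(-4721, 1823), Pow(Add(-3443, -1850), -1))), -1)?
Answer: Rational(31758, 1864645) ≈ 0.017032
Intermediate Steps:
u = Rational(349, 6) (u = Mul(Rational(1, 6), Add(-3127, 3476)) = Mul(Rational(1, 6), 349) = Rational(349, 6) ≈ 58.167)
Pow(Add(u, Mul(Add(-4721, 1823), Pow(Add(-3443, -1850), -1))), -1) = Pow(Add(Rational(349, 6), Mul(Add(-4721, 1823), Pow(Add(-3443, -1850), -1))), -1) = Pow(Add(Rational(349, 6), Mul(-2898, Pow(-5293, -1))), -1) = Pow(Add(Rational(349, 6), Mul(-2898, Rational(-1, 5293))), -1) = Pow(Add(Rational(349, 6), Rational(2898, 5293)), -1) = Pow(Rational(1864645, 31758), -1) = Rational(31758, 1864645)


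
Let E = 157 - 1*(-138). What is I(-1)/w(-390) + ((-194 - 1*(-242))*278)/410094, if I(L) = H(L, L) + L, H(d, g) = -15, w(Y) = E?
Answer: -437504/20162955 ≈ -0.021698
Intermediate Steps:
E = 295 (E = 157 + 138 = 295)
w(Y) = 295
I(L) = -15 + L
I(-1)/w(-390) + ((-194 - 1*(-242))*278)/410094 = (-15 - 1)/295 + ((-194 - 1*(-242))*278)/410094 = -16*1/295 + ((-194 + 242)*278)*(1/410094) = -16/295 + (48*278)*(1/410094) = -16/295 + 13344*(1/410094) = -16/295 + 2224/68349 = -437504/20162955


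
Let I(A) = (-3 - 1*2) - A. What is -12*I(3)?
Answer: 96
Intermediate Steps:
I(A) = -5 - A (I(A) = (-3 - 2) - A = -5 - A)
-12*I(3) = -12*(-5 - 1*3) = -12*(-5 - 3) = -12*(-8) = 96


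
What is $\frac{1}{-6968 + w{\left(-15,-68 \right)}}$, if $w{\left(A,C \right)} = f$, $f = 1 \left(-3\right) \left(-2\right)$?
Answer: $- \frac{1}{6962} \approx -0.00014364$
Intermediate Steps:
$f = 6$ ($f = \left(-3\right) \left(-2\right) = 6$)
$w{\left(A,C \right)} = 6$
$\frac{1}{-6968 + w{\left(-15,-68 \right)}} = \frac{1}{-6968 + 6} = \frac{1}{-6962} = - \frac{1}{6962}$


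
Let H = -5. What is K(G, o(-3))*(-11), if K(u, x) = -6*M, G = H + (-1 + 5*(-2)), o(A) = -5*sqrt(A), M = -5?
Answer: -330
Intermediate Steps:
G = -16 (G = -5 + (-1 + 5*(-2)) = -5 + (-1 - 10) = -5 - 11 = -16)
K(u, x) = 30 (K(u, x) = -6*(-5) = 30)
K(G, o(-3))*(-11) = 30*(-11) = -330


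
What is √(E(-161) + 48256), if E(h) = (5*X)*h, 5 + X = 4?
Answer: √49061 ≈ 221.50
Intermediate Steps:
X = -1 (X = -5 + 4 = -1)
E(h) = -5*h (E(h) = (5*(-1))*h = -5*h)
√(E(-161) + 48256) = √(-5*(-161) + 48256) = √(805 + 48256) = √49061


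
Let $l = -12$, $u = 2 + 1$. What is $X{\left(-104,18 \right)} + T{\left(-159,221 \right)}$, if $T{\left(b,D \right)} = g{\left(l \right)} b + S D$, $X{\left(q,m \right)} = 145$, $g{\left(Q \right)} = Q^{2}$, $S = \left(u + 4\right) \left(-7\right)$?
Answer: $-33580$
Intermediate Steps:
$u = 3$
$S = -49$ ($S = \left(3 + 4\right) \left(-7\right) = 7 \left(-7\right) = -49$)
$T{\left(b,D \right)} = - 49 D + 144 b$ ($T{\left(b,D \right)} = \left(-12\right)^{2} b - 49 D = 144 b - 49 D = - 49 D + 144 b$)
$X{\left(-104,18 \right)} + T{\left(-159,221 \right)} = 145 + \left(\left(-49\right) 221 + 144 \left(-159\right)\right) = 145 - 33725 = -33580$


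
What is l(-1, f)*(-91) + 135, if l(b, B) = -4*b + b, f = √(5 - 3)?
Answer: -138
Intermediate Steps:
f = √2 ≈ 1.4142
l(b, B) = -3*b
l(-1, f)*(-91) + 135 = -3*(-1)*(-91) + 135 = 3*(-91) + 135 = -273 + 135 = -138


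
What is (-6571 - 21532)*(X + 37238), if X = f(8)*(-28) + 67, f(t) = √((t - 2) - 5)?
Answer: -1047595531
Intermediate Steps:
f(t) = √(-7 + t) (f(t) = √((-2 + t) - 5) = √(-7 + t))
X = 39 (X = √(-7 + 8)*(-28) + 67 = √1*(-28) + 67 = 1*(-28) + 67 = -28 + 67 = 39)
(-6571 - 21532)*(X + 37238) = (-6571 - 21532)*(39 + 37238) = -28103*37277 = -1047595531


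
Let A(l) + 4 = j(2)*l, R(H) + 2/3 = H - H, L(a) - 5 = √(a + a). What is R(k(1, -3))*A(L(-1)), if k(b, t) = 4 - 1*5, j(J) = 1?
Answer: -⅔ - 2*I*√2/3 ≈ -0.66667 - 0.94281*I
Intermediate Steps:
L(a) = 5 + √2*√a (L(a) = 5 + √(a + a) = 5 + √(2*a) = 5 + √2*√a)
k(b, t) = -1 (k(b, t) = 4 - 5 = -1)
R(H) = -⅔ (R(H) = -⅔ + (H - H) = -⅔ + 0 = -⅔)
A(l) = -4 + l (A(l) = -4 + 1*l = -4 + l)
R(k(1, -3))*A(L(-1)) = -2*(-4 + (5 + √2*√(-1)))/3 = -2*(-4 + (5 + √2*I))/3 = -2*(-4 + (5 + I*√2))/3 = -2*(1 + I*√2)/3 = -⅔ - 2*I*√2/3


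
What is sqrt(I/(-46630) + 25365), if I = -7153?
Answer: sqrt(55152896312890)/46630 ≈ 159.26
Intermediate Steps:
sqrt(I/(-46630) + 25365) = sqrt(-7153/(-46630) + 25365) = sqrt(-7153*(-1/46630) + 25365) = sqrt(7153/46630 + 25365) = sqrt(1182777103/46630) = sqrt(55152896312890)/46630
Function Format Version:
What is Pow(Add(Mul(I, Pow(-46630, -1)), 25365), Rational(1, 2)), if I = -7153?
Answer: Mul(Rational(1, 46630), Pow(55152896312890, Rational(1, 2))) ≈ 159.26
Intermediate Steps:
Pow(Add(Mul(I, Pow(-46630, -1)), 25365), Rational(1, 2)) = Pow(Add(Mul(-7153, Pow(-46630, -1)), 25365), Rational(1, 2)) = Pow(Add(Mul(-7153, Rational(-1, 46630)), 25365), Rational(1, 2)) = Pow(Add(Rational(7153, 46630), 25365), Rational(1, 2)) = Pow(Rational(1182777103, 46630), Rational(1, 2)) = Mul(Rational(1, 46630), Pow(55152896312890, Rational(1, 2)))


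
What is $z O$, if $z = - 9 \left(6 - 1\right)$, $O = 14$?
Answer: $-630$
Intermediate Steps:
$z = -45$ ($z = \left(-9\right) 5 = -45$)
$z O = \left(-45\right) 14 = -630$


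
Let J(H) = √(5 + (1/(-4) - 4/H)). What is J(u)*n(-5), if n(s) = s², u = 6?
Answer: 175*√3/6 ≈ 50.518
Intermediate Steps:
J(H) = √(19/4 - 4/H) (J(H) = √(5 + (1*(-¼) - 4/H)) = √(5 + (-¼ - 4/H)) = √(19/4 - 4/H))
J(u)*n(-5) = (√(19 - 16/6)/2)*(-5)² = (√(19 - 16*⅙)/2)*25 = (√(19 - 8/3)/2)*25 = (√(49/3)/2)*25 = ((7*√3/3)/2)*25 = (7*√3/6)*25 = 175*√3/6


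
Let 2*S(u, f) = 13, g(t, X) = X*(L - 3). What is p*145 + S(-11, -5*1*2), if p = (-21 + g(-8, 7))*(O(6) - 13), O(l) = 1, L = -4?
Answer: 243613/2 ≈ 1.2181e+5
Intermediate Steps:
g(t, X) = -7*X (g(t, X) = X*(-4 - 3) = X*(-7) = -7*X)
S(u, f) = 13/2 (S(u, f) = (1/2)*13 = 13/2)
p = 840 (p = (-21 - 7*7)*(1 - 13) = (-21 - 49)*(-12) = -70*(-12) = 840)
p*145 + S(-11, -5*1*2) = 840*145 + 13/2 = 121800 + 13/2 = 243613/2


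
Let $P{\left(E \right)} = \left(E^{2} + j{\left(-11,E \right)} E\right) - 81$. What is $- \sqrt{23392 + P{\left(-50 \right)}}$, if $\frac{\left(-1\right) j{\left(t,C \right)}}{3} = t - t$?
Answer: $- \sqrt{25811} \approx -160.66$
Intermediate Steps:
$j{\left(t,C \right)} = 0$ ($j{\left(t,C \right)} = - 3 \left(t - t\right) = \left(-3\right) 0 = 0$)
$P{\left(E \right)} = -81 + E^{2}$ ($P{\left(E \right)} = \left(E^{2} + 0 E\right) - 81 = \left(E^{2} + 0\right) - 81 = E^{2} - 81 = -81 + E^{2}$)
$- \sqrt{23392 + P{\left(-50 \right)}} = - \sqrt{23392 - \left(81 - \left(-50\right)^{2}\right)} = - \sqrt{23392 + \left(-81 + 2500\right)} = - \sqrt{23392 + 2419} = - \sqrt{25811}$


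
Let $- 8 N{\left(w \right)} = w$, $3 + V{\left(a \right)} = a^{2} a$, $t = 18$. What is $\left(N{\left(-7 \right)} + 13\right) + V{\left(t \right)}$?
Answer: $\frac{46743}{8} \approx 5842.9$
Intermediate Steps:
$V{\left(a \right)} = -3 + a^{3}$ ($V{\left(a \right)} = -3 + a^{2} a = -3 + a^{3}$)
$N{\left(w \right)} = - \frac{w}{8}$
$\left(N{\left(-7 \right)} + 13\right) + V{\left(t \right)} = \left(\left(- \frac{1}{8}\right) \left(-7\right) + 13\right) - \left(3 - 18^{3}\right) = \left(\frac{7}{8} + 13\right) + \left(-3 + 5832\right) = \frac{111}{8} + 5829 = \frac{46743}{8}$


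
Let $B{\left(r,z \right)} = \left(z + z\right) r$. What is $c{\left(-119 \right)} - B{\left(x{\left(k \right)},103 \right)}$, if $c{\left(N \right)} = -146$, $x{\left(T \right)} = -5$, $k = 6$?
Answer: $884$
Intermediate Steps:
$B{\left(r,z \right)} = 2 r z$ ($B{\left(r,z \right)} = 2 z r = 2 r z$)
$c{\left(-119 \right)} - B{\left(x{\left(k \right)},103 \right)} = -146 - 2 \left(-5\right) 103 = -146 - -1030 = -146 + 1030 = 884$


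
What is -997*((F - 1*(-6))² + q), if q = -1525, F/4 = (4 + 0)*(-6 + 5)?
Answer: 1420725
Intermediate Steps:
F = -16 (F = 4*((4 + 0)*(-6 + 5)) = 4*(4*(-1)) = 4*(-4) = -16)
-997*((F - 1*(-6))² + q) = -997*((-16 - 1*(-6))² - 1525) = -997*((-16 + 6)² - 1525) = -997*((-10)² - 1525) = -997*(100 - 1525) = -997*(-1425) = 1420725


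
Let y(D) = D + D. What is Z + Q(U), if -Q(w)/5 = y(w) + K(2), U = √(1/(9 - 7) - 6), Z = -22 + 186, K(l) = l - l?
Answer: 164 - 5*I*√22 ≈ 164.0 - 23.452*I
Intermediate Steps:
y(D) = 2*D
K(l) = 0
Z = 164
U = I*√22/2 (U = √(1/2 - 6) = √(½ - 6) = √(-11/2) = I*√22/2 ≈ 2.3452*I)
Q(w) = -10*w (Q(w) = -5*(2*w + 0) = -10*w)
Z + Q(U) = 164 - 5*I*√22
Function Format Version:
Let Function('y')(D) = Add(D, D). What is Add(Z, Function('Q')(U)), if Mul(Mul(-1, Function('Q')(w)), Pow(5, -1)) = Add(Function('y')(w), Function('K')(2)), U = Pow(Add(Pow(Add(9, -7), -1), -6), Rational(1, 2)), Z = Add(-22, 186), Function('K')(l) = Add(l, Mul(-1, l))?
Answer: Add(164, Mul(-5, I, Pow(22, Rational(1, 2)))) ≈ Add(164.00, Mul(-23.452, I))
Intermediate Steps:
Function('y')(D) = Mul(2, D)
Function('K')(l) = 0
Z = 164
U = Mul(Rational(1, 2), I, Pow(22, Rational(1, 2))) (U = Pow(Add(Pow(2, -1), -6), Rational(1, 2)) = Pow(Add(Rational(1, 2), -6), Rational(1, 2)) = Pow(Rational(-11, 2), Rational(1, 2)) = Mul(Rational(1, 2), I, Pow(22, Rational(1, 2))) ≈ Mul(2.3452, I))
Function('Q')(w) = Mul(-10, w) (Function('Q')(w) = Mul(-5, Add(Mul(2, w), 0)) = Mul(-5, Mul(2, w)) = Mul(-10, w))
Add(Z, Function('Q')(U)) = Add(164, Mul(-10, Mul(Rational(1, 2), I, Pow(22, Rational(1, 2))))) = Add(164, Mul(-5, I, Pow(22, Rational(1, 2))))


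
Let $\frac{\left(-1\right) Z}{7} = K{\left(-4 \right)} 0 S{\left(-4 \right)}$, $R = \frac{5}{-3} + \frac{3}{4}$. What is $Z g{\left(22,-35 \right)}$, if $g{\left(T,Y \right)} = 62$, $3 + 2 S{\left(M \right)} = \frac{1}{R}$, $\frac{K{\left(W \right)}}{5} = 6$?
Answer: $0$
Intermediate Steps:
$R = - \frac{11}{12}$ ($R = 5 \left(- \frac{1}{3}\right) + 3 \cdot \frac{1}{4} = - \frac{5}{3} + \frac{3}{4} = - \frac{11}{12} \approx -0.91667$)
$K{\left(W \right)} = 30$ ($K{\left(W \right)} = 5 \cdot 6 = 30$)
$S{\left(M \right)} = - \frac{45}{22}$ ($S{\left(M \right)} = - \frac{3}{2} + \frac{1}{2 \left(- \frac{11}{12}\right)} = - \frac{3}{2} + \frac{1}{2} \left(- \frac{12}{11}\right) = - \frac{3}{2} - \frac{6}{11} = - \frac{45}{22}$)
$Z = 0$ ($Z = - 7 \cdot 30 \cdot 0 \left(- \frac{45}{22}\right) = - 7 \cdot 0 \left(- \frac{45}{22}\right) = \left(-7\right) 0 = 0$)
$Z g{\left(22,-35 \right)} = 0 \cdot 62 = 0$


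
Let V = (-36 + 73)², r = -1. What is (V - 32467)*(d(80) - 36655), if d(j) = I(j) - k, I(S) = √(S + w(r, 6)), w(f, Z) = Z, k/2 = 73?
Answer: 1144437498 - 31098*√86 ≈ 1.1442e+9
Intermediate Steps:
k = 146 (k = 2*73 = 146)
I(S) = √(6 + S) (I(S) = √(S + 6) = √(6 + S))
V = 1369 (V = 37² = 1369)
d(j) = -146 + √(6 + j) (d(j) = √(6 + j) - 1*146 = √(6 + j) - 146 = -146 + √(6 + j))
(V - 32467)*(d(80) - 36655) = (1369 - 32467)*((-146 + √(6 + 80)) - 36655) = -31098*((-146 + √86) - 36655) = -31098*(-36801 + √86) = 1144437498 - 31098*√86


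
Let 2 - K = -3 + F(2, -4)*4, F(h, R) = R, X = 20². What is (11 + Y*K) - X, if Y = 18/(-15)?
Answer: -2071/5 ≈ -414.20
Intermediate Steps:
X = 400
Y = -6/5 (Y = 18*(-1/15) = -6/5 ≈ -1.2000)
K = 21 (K = 2 - (-3 - 4*4) = 2 - (-3 - 16) = 2 - 1*(-19) = 2 + 19 = 21)
(11 + Y*K) - X = (11 - 6/5*21) - 1*400 = (11 - 126/5) - 400 = -71/5 - 400 = -2071/5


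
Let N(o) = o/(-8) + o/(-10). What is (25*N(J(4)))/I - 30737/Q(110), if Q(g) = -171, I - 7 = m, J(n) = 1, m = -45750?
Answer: 11248028423/62576424 ≈ 179.75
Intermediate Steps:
N(o) = -9*o/40 (N(o) = o*(-1/8) + o*(-1/10) = -o/8 - o/10 = -9*o/40)
I = -45743 (I = 7 - 45750 = -45743)
(25*N(J(4)))/I - 30737/Q(110) = (25*(-9/40*1))/(-45743) - 30737/(-171) = (25*(-9/40))*(-1/45743) - 30737*(-1/171) = -45/8*(-1/45743) + 30737/171 = 45/365944 + 30737/171 = 11248028423/62576424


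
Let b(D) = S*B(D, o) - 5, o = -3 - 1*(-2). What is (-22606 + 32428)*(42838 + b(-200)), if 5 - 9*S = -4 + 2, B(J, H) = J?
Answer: 1257533578/3 ≈ 4.1918e+8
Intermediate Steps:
o = -1 (o = -3 + 2 = -1)
S = 7/9 (S = 5/9 - (-4 + 2)/9 = 5/9 - ⅑*(-2) = 5/9 + 2/9 = 7/9 ≈ 0.77778)
b(D) = -5 + 7*D/9 (b(D) = 7*D/9 - 5 = -5 + 7*D/9)
(-22606 + 32428)*(42838 + b(-200)) = (-22606 + 32428)*(42838 + (-5 + (7/9)*(-200))) = 9822*(42838 + (-5 - 1400/9)) = 9822*(42838 - 1445/9) = 9822*(384097/9) = 1257533578/3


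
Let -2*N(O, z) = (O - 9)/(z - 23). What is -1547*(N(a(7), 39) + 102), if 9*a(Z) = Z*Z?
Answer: -1421693/9 ≈ -1.5797e+5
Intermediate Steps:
a(Z) = Z**2/9 (a(Z) = (Z*Z)/9 = Z**2/9)
N(O, z) = -(-9 + O)/(2*(-23 + z)) (N(O, z) = -(O - 9)/(2*(z - 23)) = -(-9 + O)/(2*(-23 + z)))
-1547*(N(a(7), 39) + 102) = -1547*((9 - 7**2/9)/(2*(-23 + 39)) + 102) = -1547*((1/2)*(9 - 49/9)/16 + 102) = -1547*((1/2)*(1/16)*(9 - 1*49/9) + 102) = -1547*((1/2)*(1/16)*(9 - 49/9) + 102) = -1547*((1/2)*(1/16)*(32/9) + 102) = -1547*(1/9 + 102) = -1547*919/9 = -1421693/9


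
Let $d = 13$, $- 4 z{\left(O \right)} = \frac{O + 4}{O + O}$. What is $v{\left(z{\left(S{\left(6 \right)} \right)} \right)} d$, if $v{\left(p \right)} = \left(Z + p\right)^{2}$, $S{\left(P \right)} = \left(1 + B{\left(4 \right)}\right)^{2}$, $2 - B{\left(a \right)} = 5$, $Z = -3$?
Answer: $\frac{2197}{16} \approx 137.31$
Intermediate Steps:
$B{\left(a \right)} = -3$ ($B{\left(a \right)} = 2 - 5 = -3$)
$S{\left(P \right)} = 4$ ($S{\left(P \right)} = \left(1 - 3\right)^{2} = \left(-2\right)^{2} = 4$)
$z{\left(O \right)} = - \frac{4 + O}{8 O}$ ($z{\left(O \right)} = - \frac{\left(O + 4\right) \frac{1}{O + O}}{4} = - \frac{\left(4 + O\right) \frac{1}{2 O}}{4} = - \frac{\frac{1}{2} \frac{1}{O} \left(4 + O\right)}{4} = - \frac{4 + O}{8 O}$)
$v{\left(p \right)} = \left(-3 + p\right)^{2}$
$v{\left(z{\left(S{\left(6 \right)} \right)} \right)} d = \left(-3 + \frac{-4 - 4}{8 \cdot 4}\right)^{2} \cdot 13 = \left(-3 + \frac{1}{8} \cdot \frac{1}{4} \left(-4 - 4\right)\right)^{2} \cdot 13 = \left(-3 + \frac{1}{8} \cdot \frac{1}{4} \left(-8\right)\right)^{2} \cdot 13 = \left(-3 - \frac{1}{4}\right)^{2} \cdot 13 = \left(- \frac{13}{4}\right)^{2} \cdot 13 = \frac{169}{16} \cdot 13 = \frac{2197}{16}$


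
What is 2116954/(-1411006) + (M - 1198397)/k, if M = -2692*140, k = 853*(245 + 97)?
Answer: -15956718097/2312512002 ≈ -6.9002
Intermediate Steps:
k = 291726 (k = 853*342 = 291726)
M = -376880
2116954/(-1411006) + (M - 1198397)/k = 2116954/(-1411006) + (-376880 - 1198397)/291726 = 2116954*(-1/1411006) - 1575277*1/291726 = -11893/7927 - 1575277/291726 = -15956718097/2312512002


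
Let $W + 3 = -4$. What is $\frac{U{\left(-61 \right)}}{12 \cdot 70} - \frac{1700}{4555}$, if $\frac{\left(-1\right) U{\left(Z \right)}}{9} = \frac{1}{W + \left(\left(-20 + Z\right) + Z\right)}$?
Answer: $- \frac{14182067}{38006920} \approx -0.37314$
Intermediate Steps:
$W = -7$ ($W = -3 - 4 = -7$)
$U{\left(Z \right)} = - \frac{9}{-27 + 2 Z}$ ($U{\left(Z \right)} = - \frac{9}{-7 + \left(\left(-20 + Z\right) + Z\right)} = - \frac{9}{-7 + \left(-20 + 2 Z\right)} = - \frac{9}{-27 + 2 Z}$)
$\frac{U{\left(-61 \right)}}{12 \cdot 70} - \frac{1700}{4555} = \frac{\left(-9\right) \frac{1}{-27 + 2 \left(-61\right)}}{12 \cdot 70} - \frac{1700}{4555} = \frac{\left(-9\right) \frac{1}{-27 - 122}}{840} - \frac{340}{911} = - \frac{9}{-149} \cdot \frac{1}{840} - \frac{340}{911} = \left(-9\right) \left(- \frac{1}{149}\right) \frac{1}{840} - \frac{340}{911} = \frac{9}{149} \cdot \frac{1}{840} - \frac{340}{911} = \frac{3}{41720} - \frac{340}{911} = - \frac{14182067}{38006920}$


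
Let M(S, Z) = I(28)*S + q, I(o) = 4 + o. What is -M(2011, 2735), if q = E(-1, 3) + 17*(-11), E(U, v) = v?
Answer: -64168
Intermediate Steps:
q = -184 (q = 3 + 17*(-11) = 3 - 187 = -184)
M(S, Z) = -184 + 32*S (M(S, Z) = (4 + 28)*S - 184 = 32*S - 184 = -184 + 32*S)
-M(2011, 2735) = -(-184 + 32*2011) = -(-184 + 64352) = -1*64168 = -64168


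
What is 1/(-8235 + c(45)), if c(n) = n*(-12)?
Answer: -1/8775 ≈ -0.00011396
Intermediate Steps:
c(n) = -12*n
1/(-8235 + c(45)) = 1/(-8235 - 12*45) = 1/(-8235 - 540) = 1/(-8775) = -1/8775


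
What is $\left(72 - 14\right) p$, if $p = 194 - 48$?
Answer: $8468$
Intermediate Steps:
$p = 146$ ($p = 194 - 48 = 146$)
$\left(72 - 14\right) p = \left(72 - 14\right) 146 = 58 \cdot 146 = 8468$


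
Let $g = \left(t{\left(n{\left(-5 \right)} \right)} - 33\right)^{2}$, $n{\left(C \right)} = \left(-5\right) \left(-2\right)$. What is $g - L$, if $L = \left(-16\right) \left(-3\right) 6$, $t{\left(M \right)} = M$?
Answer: $241$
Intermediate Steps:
$n{\left(C \right)} = 10$
$g = 529$ ($g = \left(10 - 33\right)^{2} = \left(-23\right)^{2} = 529$)
$L = 288$ ($L = 48 \cdot 6 = 288$)
$g - L = 529 - 288 = 241$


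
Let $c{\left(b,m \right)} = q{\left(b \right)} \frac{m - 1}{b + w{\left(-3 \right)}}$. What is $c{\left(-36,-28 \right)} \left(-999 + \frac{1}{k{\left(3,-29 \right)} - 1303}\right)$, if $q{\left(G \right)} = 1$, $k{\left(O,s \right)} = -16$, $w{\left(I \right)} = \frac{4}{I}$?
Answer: $- \frac{57319167}{73864} \approx -776.01$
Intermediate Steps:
$c{\left(b,m \right)} = \frac{-1 + m}{- \frac{4}{3} + b}$ ($c{\left(b,m \right)} = 1 \frac{m - 1}{b + \frac{4}{-3}} = 1 \frac{-1 + m}{b + 4 \left(- \frac{1}{3}\right)} = 1 \frac{-1 + m}{b - \frac{4}{3}} = 1 \frac{-1 + m}{- \frac{4}{3} + b} = \frac{-1 + m}{- \frac{4}{3} + b}$)
$c{\left(-36,-28 \right)} \left(-999 + \frac{1}{k{\left(3,-29 \right)} - 1303}\right) = \frac{3 \left(-1 - 28\right)}{-4 + 3 \left(-36\right)} \left(-999 + \frac{1}{-16 - 1303}\right) = 3 \frac{1}{-4 - 108} \left(-29\right) \left(-999 + \frac{1}{-1319}\right) = 3 \frac{1}{-112} \left(-29\right) \left(-999 - \frac{1}{1319}\right) = 3 \left(- \frac{1}{112}\right) \left(-29\right) \left(- \frac{1317682}{1319}\right) = \frac{87}{112} \left(- \frac{1317682}{1319}\right) = - \frac{57319167}{73864}$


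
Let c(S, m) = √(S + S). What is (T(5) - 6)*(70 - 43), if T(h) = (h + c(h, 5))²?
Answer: 783 + 270*√10 ≈ 1636.8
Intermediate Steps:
c(S, m) = √2*√S (c(S, m) = √(2*S) = √2*√S)
T(h) = (h + √2*√h)²
(T(5) - 6)*(70 - 43) = ((5 + √2*√5)² - 6)*(70 - 43) = ((5 + √10)² - 6)*27 = (-6 + (5 + √10)²)*27 = -162 + 27*(5 + √10)²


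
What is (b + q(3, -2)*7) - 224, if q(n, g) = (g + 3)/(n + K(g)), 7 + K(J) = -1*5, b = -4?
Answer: -2059/9 ≈ -228.78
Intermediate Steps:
K(J) = -12 (K(J) = -7 - 1*5 = -7 - 5 = -12)
q(n, g) = (3 + g)/(-12 + n) (q(n, g) = (g + 3)/(n - 12) = (3 + g)/(-12 + n))
(b + q(3, -2)*7) - 224 = (-4 + ((3 - 2)/(-12 + 3))*7) - 224 = (-4 + (1/(-9))*7) - 224 = (-4 - ⅑*1*7) - 224 = (-4 - ⅑*7) - 224 = (-4 - 7/9) - 224 = -43/9 - 224 = -2059/9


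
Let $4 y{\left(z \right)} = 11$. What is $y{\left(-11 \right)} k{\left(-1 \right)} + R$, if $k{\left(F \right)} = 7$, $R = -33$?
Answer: $- \frac{55}{4} \approx -13.75$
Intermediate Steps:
$y{\left(z \right)} = \frac{11}{4}$ ($y{\left(z \right)} = \frac{1}{4} \cdot 11 = \frac{11}{4}$)
$y{\left(-11 \right)} k{\left(-1 \right)} + R = \frac{11}{4} \cdot 7 - 33 = \frac{77}{4} - 33 = - \frac{55}{4}$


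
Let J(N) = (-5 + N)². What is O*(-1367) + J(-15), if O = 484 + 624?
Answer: -1514236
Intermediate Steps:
O = 1108
O*(-1367) + J(-15) = 1108*(-1367) + (-5 - 15)² = -1514636 + (-20)² = -1514636 + 400 = -1514236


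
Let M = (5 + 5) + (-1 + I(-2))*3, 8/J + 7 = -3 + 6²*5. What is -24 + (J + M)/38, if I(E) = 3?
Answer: -38078/1615 ≈ -23.578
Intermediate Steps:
J = 4/85 (J = 8/(-7 + (-3 + 6²*5)) = 8/(-7 + (-3 + 36*5)) = 8/(-7 + (-3 + 180)) = 8/(-7 + 177) = 8/170 = 8*(1/170) = 4/85 ≈ 0.047059)
M = 16 (M = (5 + 5) + (-1 + 3)*3 = 10 + 2*3 = 10 + 6 = 16)
-24 + (J + M)/38 = -24 + (4/85 + 16)/38 = -24 + (1364/85)*(1/38) = -24 + 682/1615 = -38078/1615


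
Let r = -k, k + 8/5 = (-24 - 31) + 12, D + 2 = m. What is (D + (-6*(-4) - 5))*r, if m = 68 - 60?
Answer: 1115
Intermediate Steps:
m = 8
D = 6 (D = -2 + 8 = 6)
k = -223/5 (k = -8/5 + ((-24 - 31) + 12) = -8/5 + (-55 + 12) = -8/5 - 43 = -223/5 ≈ -44.600)
r = 223/5 (r = -1*(-223/5) = 223/5 ≈ 44.600)
(D + (-6*(-4) - 5))*r = (6 + (-6*(-4) - 5))*(223/5) = (6 + (24 - 5))*(223/5) = (6 + 19)*(223/5) = 25*(223/5) = 1115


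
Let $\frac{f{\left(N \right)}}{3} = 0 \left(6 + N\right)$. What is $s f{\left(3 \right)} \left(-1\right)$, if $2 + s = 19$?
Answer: $0$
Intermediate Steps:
$s = 17$ ($s = -2 + 19 = 17$)
$f{\left(N \right)} = 0$ ($f{\left(N \right)} = 3 \cdot 0 \left(6 + N\right) = 3 \cdot 0 = 0$)
$s f{\left(3 \right)} \left(-1\right) = 17 \cdot 0 \left(-1\right) = 0 \left(-1\right) = 0$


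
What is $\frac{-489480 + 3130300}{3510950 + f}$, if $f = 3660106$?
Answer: $\frac{660205}{1792764} \approx 0.36826$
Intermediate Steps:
$\frac{-489480 + 3130300}{3510950 + f} = \frac{-489480 + 3130300}{3510950 + 3660106} = \frac{2640820}{7171056} = 2640820 \cdot \frac{1}{7171056} = \frac{660205}{1792764}$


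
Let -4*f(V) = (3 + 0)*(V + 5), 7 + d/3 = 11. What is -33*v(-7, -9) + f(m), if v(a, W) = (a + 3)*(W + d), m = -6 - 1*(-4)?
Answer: 1575/4 ≈ 393.75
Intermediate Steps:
m = -2 (m = -6 + 4 = -2)
d = 12 (d = -21 + 3*11 = -21 + 33 = 12)
f(V) = -15/4 - 3*V/4 (f(V) = -(3 + 0)*(V + 5)/4 = -3*(5 + V)/4 = -(15 + 3*V)/4 = -15/4 - 3*V/4)
v(a, W) = (3 + a)*(12 + W) (v(a, W) = (a + 3)*(W + 12) = (3 + a)*(12 + W))
-33*v(-7, -9) + f(m) = -33*(36 + 3*(-9) + 12*(-7) - 9*(-7)) + (-15/4 - ¾*(-2)) = -33*(36 - 27 - 84 + 63) + (-15/4 + 3/2) = -33*(-12) - 9/4 = 396 - 9/4 = 1575/4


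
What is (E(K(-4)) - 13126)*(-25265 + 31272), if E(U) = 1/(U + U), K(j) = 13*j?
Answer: -8200185735/104 ≈ -7.8848e+7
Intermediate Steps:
E(U) = 1/(2*U)
(E(K(-4)) - 13126)*(-25265 + 31272) = (1/(2*((13*(-4)))) - 13126)*(-25265 + 31272) = ((½)/(-52) - 13126)*6007 = ((½)*(-1/52) - 13126)*6007 = (-1/104 - 13126)*6007 = -1365105/104*6007 = -8200185735/104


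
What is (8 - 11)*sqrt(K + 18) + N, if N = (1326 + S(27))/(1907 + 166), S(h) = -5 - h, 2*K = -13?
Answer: 1294/2073 - 3*sqrt(46)/2 ≈ -9.5493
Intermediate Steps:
K = -13/2 (K = (1/2)*(-13) = -13/2 ≈ -6.5000)
N = 1294/2073 (N = (1326 + (-5 - 1*27))/(1907 + 166) = (1326 + (-5 - 27))/2073 = (1326 - 32)*(1/2073) = 1294*(1/2073) = 1294/2073 ≈ 0.62422)
(8 - 11)*sqrt(K + 18) + N = (8 - 11)*sqrt(-13/2 + 18) + 1294/2073 = -3*sqrt(46)/2 + 1294/2073 = 1294/2073 - 3*sqrt(46)/2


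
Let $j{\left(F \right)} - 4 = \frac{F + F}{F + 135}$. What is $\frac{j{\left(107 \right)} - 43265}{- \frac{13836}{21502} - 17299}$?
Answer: $\frac{1148486326}{459277643} \approx 2.5006$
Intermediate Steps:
$j{\left(F \right)} = 4 + \frac{2 F}{135 + F}$ ($j{\left(F \right)} = 4 + \frac{F + F}{F + 135} = 4 + \frac{2 F}{135 + F}$)
$\frac{j{\left(107 \right)} - 43265}{- \frac{13836}{21502} - 17299} = \frac{\frac{6 \left(90 + 107\right)}{135 + 107} - 43265}{- \frac{13836}{21502} - 17299} = \frac{6 \cdot \frac{1}{242} \cdot 197 - 43265}{\left(-13836\right) \frac{1}{21502} - 17299} = \frac{6 \cdot \frac{1}{242} \cdot 197 - 43265}{- \frac{6918}{10751} - 17299} = \frac{\frac{591}{121} - 43265}{- \frac{185988467}{10751}} = \left(- \frac{5234474}{121}\right) \left(- \frac{10751}{185988467}\right) = \frac{1148486326}{459277643}$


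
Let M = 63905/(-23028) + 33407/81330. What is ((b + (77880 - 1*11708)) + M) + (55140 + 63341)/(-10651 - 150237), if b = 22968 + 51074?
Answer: 586786244213712329/4185025895960 ≈ 1.4021e+5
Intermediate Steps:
M = -246005403/104048180 (M = 63905*(-1/23028) + 33407*(1/81330) = -63905/23028 + 33407/81330 = -246005403/104048180 ≈ -2.3643)
b = 74042
((b + (77880 - 1*11708)) + M) + (55140 + 63341)/(-10651 - 150237) = ((74042 + (77880 - 1*11708)) - 246005403/104048180) + (55140 + 63341)/(-10651 - 150237) = ((74042 + (77880 - 11708)) - 246005403/104048180) + 118481/(-160888) = ((74042 + 66172) - 246005403/104048180) + 118481*(-1/160888) = (140214 - 246005403/104048180) - 118481/160888 = 14588765505117/104048180 - 118481/160888 = 586786244213712329/4185025895960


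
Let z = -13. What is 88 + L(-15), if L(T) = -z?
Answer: 101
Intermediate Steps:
L(T) = 13 (L(T) = -1*(-13) = 13)
88 + L(-15) = 88 + 13 = 101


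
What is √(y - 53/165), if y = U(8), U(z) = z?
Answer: √209055/165 ≈ 2.7711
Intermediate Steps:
y = 8
√(y - 53/165) = √(8 - 53/165) = √(1267/165) = √209055/165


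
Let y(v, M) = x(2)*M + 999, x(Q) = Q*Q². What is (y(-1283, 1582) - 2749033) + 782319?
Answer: -1953059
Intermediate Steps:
x(Q) = Q³
y(v, M) = 999 + 8*M (y(v, M) = 2³*M + 999 = 8*M + 999 = 999 + 8*M)
(y(-1283, 1582) - 2749033) + 782319 = ((999 + 8*1582) - 2749033) + 782319 = ((999 + 12656) - 2749033) + 782319 = (13655 - 2749033) + 782319 = -2735378 + 782319 = -1953059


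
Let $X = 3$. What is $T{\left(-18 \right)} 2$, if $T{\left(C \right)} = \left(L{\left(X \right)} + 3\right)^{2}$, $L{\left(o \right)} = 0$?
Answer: $18$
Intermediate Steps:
$T{\left(C \right)} = 9$ ($T{\left(C \right)} = \left(0 + 3\right)^{2} = 3^{2} = 9$)
$T{\left(-18 \right)} 2 = 9 \cdot 2 = 18$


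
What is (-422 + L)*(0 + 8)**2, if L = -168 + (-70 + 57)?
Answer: -38592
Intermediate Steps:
L = -181 (L = -168 - 13 = -181)
(-422 + L)*(0 + 8)**2 = (-422 - 181)*(0 + 8)**2 = -603*8**2 = -603*64 = -38592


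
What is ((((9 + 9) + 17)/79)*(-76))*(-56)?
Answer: 148960/79 ≈ 1885.6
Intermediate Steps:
((((9 + 9) + 17)/79)*(-76))*(-56) = (((18 + 17)*(1/79))*(-76))*(-56) = ((35*(1/79))*(-76))*(-56) = ((35/79)*(-76))*(-56) = -2660/79*(-56) = 148960/79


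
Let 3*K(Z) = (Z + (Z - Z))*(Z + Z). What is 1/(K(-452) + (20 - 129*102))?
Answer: 3/369194 ≈ 8.1258e-6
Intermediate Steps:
K(Z) = 2*Z**2/3 (K(Z) = ((Z + (Z - Z))*(Z + Z))/3 = ((Z + 0)*(2*Z))/3 = (Z*(2*Z))/3 = (2*Z**2)/3 = 2*Z**2/3)
1/(K(-452) + (20 - 129*102)) = 1/((2/3)*(-452)**2 + (20 - 129*102)) = 1/((2/3)*204304 + (20 - 13158)) = 1/(408608/3 - 13138) = 1/(369194/3) = 3/369194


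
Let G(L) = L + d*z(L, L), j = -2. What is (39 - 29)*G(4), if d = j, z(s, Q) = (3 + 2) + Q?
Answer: -140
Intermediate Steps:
z(s, Q) = 5 + Q
d = -2
G(L) = -10 - L (G(L) = L - 2*(5 + L) = L + (-10 - 2*L) = -10 - L)
(39 - 29)*G(4) = (39 - 29)*(-10 - 1*4) = 10*(-10 - 4) = 10*(-14) = -140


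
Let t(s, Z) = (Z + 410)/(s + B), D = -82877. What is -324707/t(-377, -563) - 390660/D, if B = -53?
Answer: -11571559305790/12680181 ≈ -9.1257e+5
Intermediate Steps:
t(s, Z) = (410 + Z)/(-53 + s) (t(s, Z) = (Z + 410)/(s - 53) = (410 + Z)/(-53 + s))
-324707/t(-377, -563) - 390660/D = -324707*(-53 - 377)/(410 - 563) - 390660/(-82877) = -324707/(-153/(-430)) - 390660*(-1/82877) = -324707/((-1/430*(-153))) + 390660/82877 = -324707/153/430 + 390660/82877 = -324707*430/153 + 390660/82877 = -139624010/153 + 390660/82877 = -11571559305790/12680181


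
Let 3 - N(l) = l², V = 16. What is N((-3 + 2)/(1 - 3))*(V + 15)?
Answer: 341/4 ≈ 85.250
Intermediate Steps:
N(l) = 3 - l²
N((-3 + 2)/(1 - 3))*(V + 15) = (3 - ((-3 + 2)/(1 - 3))²)*(16 + 15) = (3 - (-1/(-2))²)*31 = (3 - (-1*(-½))²)*31 = (3 - (½)²)*31 = (3 - 1*¼)*31 = (3 - ¼)*31 = (11/4)*31 = 341/4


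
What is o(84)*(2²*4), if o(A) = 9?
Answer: 144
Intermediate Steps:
o(84)*(2²*4) = 9*(2²*4) = 9*(4*4) = 9*16 = 144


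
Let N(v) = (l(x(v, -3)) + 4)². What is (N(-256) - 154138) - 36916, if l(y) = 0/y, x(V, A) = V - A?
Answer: -191038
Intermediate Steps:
l(y) = 0
N(v) = 16 (N(v) = (0 + 4)² = 4² = 16)
(N(-256) - 154138) - 36916 = (16 - 154138) - 36916 = -154122 - 36916 = -191038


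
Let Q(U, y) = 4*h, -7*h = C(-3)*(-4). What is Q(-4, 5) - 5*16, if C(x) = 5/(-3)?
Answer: -1760/21 ≈ -83.810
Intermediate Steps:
C(x) = -5/3 (C(x) = 5*(-⅓) = -5/3)
h = -20/21 (h = -(-5)*(-4)/21 = -⅐*20/3 = -20/21 ≈ -0.95238)
Q(U, y) = -80/21 (Q(U, y) = 4*(-20/21) = -80/21)
Q(-4, 5) - 5*16 = -80/21 - 5*16 = -80/21 - 80 = -1760/21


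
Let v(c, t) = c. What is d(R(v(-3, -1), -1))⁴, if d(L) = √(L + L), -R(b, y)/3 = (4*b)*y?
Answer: 5184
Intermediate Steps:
R(b, y) = -12*b*y (R(b, y) = -3*4*b*y = -12*b*y)
d(L) = √2*√L (d(L) = √(2*L) = √2*√L)
d(R(v(-3, -1), -1))⁴ = (√2*√(-12*(-3)*(-1)))⁴ = (√2*√(-36))⁴ = (√2*(6*I))⁴ = (6*I*√2)⁴ = 5184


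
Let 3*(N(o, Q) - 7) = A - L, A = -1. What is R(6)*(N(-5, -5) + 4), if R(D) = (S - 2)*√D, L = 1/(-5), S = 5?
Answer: 161*√6/5 ≈ 78.874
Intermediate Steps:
L = -⅕ ≈ -0.20000
N(o, Q) = 101/15 (N(o, Q) = 7 + (-1 - 1*(-⅕))/3 = 7 + (-1 + ⅕)/3 = 7 + (⅓)*(-⅘) = 7 - 4/15 = 101/15)
R(D) = 3*√D (R(D) = (5 - 2)*√D = 3*√D)
R(6)*(N(-5, -5) + 4) = (3*√6)*(101/15 + 4) = (3*√6)*(161/15) = 161*√6/5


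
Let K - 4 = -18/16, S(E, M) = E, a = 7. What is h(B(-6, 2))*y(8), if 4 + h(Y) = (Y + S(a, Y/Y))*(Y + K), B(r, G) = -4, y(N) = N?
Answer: -59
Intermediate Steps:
K = 23/8 (K = 4 - 18/16 = 4 - 18*1/16 = 4 - 9/8 = 23/8 ≈ 2.8750)
h(Y) = -4 + (7 + Y)*(23/8 + Y) (h(Y) = -4 + (Y + 7)*(Y + 23/8) = -4 + (7 + Y)*(23/8 + Y))
h(B(-6, 2))*y(8) = (129/8 + (-4)² + (79/8)*(-4))*8 = (129/8 + 16 - 79/2)*8 = -59/8*8 = -59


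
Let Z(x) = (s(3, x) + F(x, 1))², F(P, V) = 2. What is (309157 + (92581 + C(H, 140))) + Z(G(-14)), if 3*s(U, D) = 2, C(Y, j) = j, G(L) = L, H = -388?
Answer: 3616966/9 ≈ 4.0189e+5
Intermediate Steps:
s(U, D) = ⅔ (s(U, D) = (⅓)*2 = ⅔)
Z(x) = 64/9 (Z(x) = (⅔ + 2)² = (8/3)² = 64/9)
(309157 + (92581 + C(H, 140))) + Z(G(-14)) = (309157 + (92581 + 140)) + 64/9 = (309157 + 92721) + 64/9 = 401878 + 64/9 = 3616966/9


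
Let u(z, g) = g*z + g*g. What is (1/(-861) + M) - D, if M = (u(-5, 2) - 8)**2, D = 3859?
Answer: -3153844/861 ≈ -3663.0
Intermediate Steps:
u(z, g) = g**2 + g*z (u(z, g) = g*z + g**2 = g**2 + g*z)
M = 196 (M = (2*(2 - 5) - 8)**2 = (2*(-3) - 8)**2 = (-6 - 8)**2 = (-14)**2 = 196)
(1/(-861) + M) - D = (1/(-861) + 196) - 1*3859 = (-1/861 + 196) - 3859 = 168755/861 - 3859 = -3153844/861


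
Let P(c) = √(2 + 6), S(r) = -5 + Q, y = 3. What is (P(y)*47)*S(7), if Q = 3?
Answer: -188*√2 ≈ -265.87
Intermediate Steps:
S(r) = -2 (S(r) = -5 + 3 = -2)
P(c) = 2*√2 (P(c) = √8 = 2*√2)
(P(y)*47)*S(7) = ((2*√2)*47)*(-2) = (94*√2)*(-2) = -188*√2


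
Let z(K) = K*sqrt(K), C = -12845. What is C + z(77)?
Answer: -12845 + 77*sqrt(77) ≈ -12169.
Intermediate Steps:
z(K) = K**(3/2)
C + z(77) = -12845 + 77**(3/2) = -12845 + 77*sqrt(77)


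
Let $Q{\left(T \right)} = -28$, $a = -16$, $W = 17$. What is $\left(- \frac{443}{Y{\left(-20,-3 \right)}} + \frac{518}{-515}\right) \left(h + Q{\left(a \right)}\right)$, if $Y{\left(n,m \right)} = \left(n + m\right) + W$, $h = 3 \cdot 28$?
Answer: $\frac{6301036}{1545} \approx 4078.3$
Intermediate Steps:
$h = 84$
$Y{\left(n,m \right)} = 17 + m + n$ ($Y{\left(n,m \right)} = \left(n + m\right) + 17 = \left(m + n\right) + 17 = 17 + m + n$)
$\left(- \frac{443}{Y{\left(-20,-3 \right)}} + \frac{518}{-515}\right) \left(h + Q{\left(a \right)}\right) = \left(- \frac{443}{17 - 3 - 20} + \frac{518}{-515}\right) \left(84 - 28\right) = \left(- \frac{443}{-6} + 518 \left(- \frac{1}{515}\right)\right) 56 = \left(\left(-443\right) \left(- \frac{1}{6}\right) - \frac{518}{515}\right) 56 = \left(\frac{443}{6} - \frac{518}{515}\right) 56 = \frac{225037}{3090} \cdot 56 = \frac{6301036}{1545}$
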